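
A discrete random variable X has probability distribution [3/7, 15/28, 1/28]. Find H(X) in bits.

H(X) = -Σ p(x) log₂ p(x)
  -3/7 × log₂(3/7) = 0.5239
  -15/28 × log₂(15/28) = 0.4824
  -1/28 × log₂(1/28) = 0.1717
H(X) = 1.1780 bits


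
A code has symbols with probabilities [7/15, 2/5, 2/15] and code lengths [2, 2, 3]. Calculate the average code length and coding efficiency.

Average length L = Σ p_i × l_i = 2.1333 bits
Entropy H = 1.4295 bits
Efficiency η = H/L × 100% = 67.01%


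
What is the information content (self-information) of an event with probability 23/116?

Information content I(x) = -log₂(p(x))
I = -log₂(23/116) = -log₂(0.1983)
I = 2.3344 bits


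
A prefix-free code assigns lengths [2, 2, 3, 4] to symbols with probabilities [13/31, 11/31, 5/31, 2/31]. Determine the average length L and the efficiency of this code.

Average length L = Σ p_i × l_i = 2.2903 bits
Entropy H = 1.7358 bits
Efficiency η = H/L × 100% = 75.79%


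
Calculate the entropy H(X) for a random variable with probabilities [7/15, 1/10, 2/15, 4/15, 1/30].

H(X) = -Σ p(x) log₂ p(x)
  -7/15 × log₂(7/15) = 0.5131
  -1/10 × log₂(1/10) = 0.3322
  -2/15 × log₂(2/15) = 0.3876
  -4/15 × log₂(4/15) = 0.5085
  -1/30 × log₂(1/30) = 0.1636
H(X) = 1.9050 bits


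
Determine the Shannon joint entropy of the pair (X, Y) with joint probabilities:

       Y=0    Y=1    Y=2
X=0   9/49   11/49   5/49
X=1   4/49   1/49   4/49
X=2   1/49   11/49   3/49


H(X,Y) = -Σ p(x,y) log₂ p(x,y)
  p(0,0)=9/49: -0.1837 × log₂(0.1837) = 0.4490
  p(0,1)=11/49: -0.2245 × log₂(0.2245) = 0.4838
  p(0,2)=5/49: -0.1020 × log₂(0.1020) = 0.3360
  p(1,0)=4/49: -0.0816 × log₂(0.0816) = 0.2951
  p(1,1)=1/49: -0.0204 × log₂(0.0204) = 0.1146
  p(1,2)=4/49: -0.0816 × log₂(0.0816) = 0.2951
  p(2,0)=1/49: -0.0204 × log₂(0.0204) = 0.1146
  p(2,1)=11/49: -0.2245 × log₂(0.2245) = 0.4838
  p(2,2)=3/49: -0.0612 × log₂(0.0612) = 0.2467
H(X,Y) = 2.8188 bits


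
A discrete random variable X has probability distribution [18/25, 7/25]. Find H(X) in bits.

H(X) = -Σ p(x) log₂ p(x)
  -18/25 × log₂(18/25) = 0.3412
  -7/25 × log₂(7/25) = 0.5142
H(X) = 0.8555 bits


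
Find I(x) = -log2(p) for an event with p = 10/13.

Information content I(x) = -log₂(p(x))
I = -log₂(10/13) = -log₂(0.7692)
I = 0.3785 bits


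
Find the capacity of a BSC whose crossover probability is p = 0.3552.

For BSC with error probability p:
C = 1 - H(p) where H(p) is binary entropy
H(0.3552) = -0.3552 × log₂(0.3552) - 0.6448 × log₂(0.6448)
H(p) = 0.9386
C = 1 - 0.9386 = 0.0614 bits/use


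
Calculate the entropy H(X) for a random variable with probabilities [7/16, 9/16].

H(X) = -Σ p(x) log₂ p(x)
  -7/16 × log₂(7/16) = 0.5218
  -9/16 × log₂(9/16) = 0.4669
H(X) = 0.9887 bits


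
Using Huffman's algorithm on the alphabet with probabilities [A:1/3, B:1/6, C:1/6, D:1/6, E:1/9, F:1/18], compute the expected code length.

Huffman tree construction:
Combine smallest probabilities repeatedly
Resulting codes:
  A: 10 (length 2)
  B: 110 (length 3)
  C: 111 (length 3)
  D: 00 (length 2)
  E: 011 (length 3)
  F: 010 (length 3)
Average length = Σ p(s) × length(s) = 2.5000 bits


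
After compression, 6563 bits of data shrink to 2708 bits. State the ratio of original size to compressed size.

Compression ratio = Original / Compressed
= 6563 / 2708 = 2.42:1


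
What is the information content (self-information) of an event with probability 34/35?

Information content I(x) = -log₂(p(x))
I = -log₂(34/35) = -log₂(0.9714)
I = 0.0418 bits


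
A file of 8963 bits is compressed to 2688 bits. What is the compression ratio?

Compression ratio = Original / Compressed
= 8963 / 2688 = 3.33:1


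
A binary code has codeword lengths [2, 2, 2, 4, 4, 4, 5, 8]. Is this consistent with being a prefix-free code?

Kraft inequality: Σ 2^(-l_i) ≤ 1 for prefix-free code
Calculating: 2^(-2) + 2^(-2) + 2^(-2) + 2^(-4) + 2^(-4) + 2^(-4) + 2^(-5) + 2^(-8)
= 0.25 + 0.25 + 0.25 + 0.0625 + 0.0625 + 0.0625 + 0.03125 + 0.00390625
= 0.9727
Since 0.9727 ≤ 1, prefix-free code exists


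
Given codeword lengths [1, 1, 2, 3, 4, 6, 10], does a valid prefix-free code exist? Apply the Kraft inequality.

Kraft inequality: Σ 2^(-l_i) ≤ 1 for prefix-free code
Calculating: 2^(-1) + 2^(-1) + 2^(-2) + 2^(-3) + 2^(-4) + 2^(-6) + 2^(-10)
= 0.5 + 0.5 + 0.25 + 0.125 + 0.0625 + 0.015625 + 0.0009765625
= 1.4541
Since 1.4541 > 1, prefix-free code does not exist


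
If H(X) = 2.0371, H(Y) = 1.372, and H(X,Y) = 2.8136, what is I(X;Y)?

I(X;Y) = H(X) + H(Y) - H(X,Y)
I(X;Y) = 2.0371 + 1.372 - 2.8136 = 0.5955 bits


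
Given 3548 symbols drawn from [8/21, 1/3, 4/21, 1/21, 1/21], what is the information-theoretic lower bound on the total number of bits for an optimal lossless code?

Entropy H = 1.9327 bits/symbol
Minimum bits = H × n = 1.9327 × 3548
= 6857.30 bits


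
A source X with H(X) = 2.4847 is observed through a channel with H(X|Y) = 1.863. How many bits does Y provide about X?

I(X;Y) = H(X) - H(X|Y)
I(X;Y) = 2.4847 - 1.863 = 0.6217 bits


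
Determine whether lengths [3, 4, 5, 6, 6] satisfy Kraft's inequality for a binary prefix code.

Kraft inequality: Σ 2^(-l_i) ≤ 1 for prefix-free code
Calculating: 2^(-3) + 2^(-4) + 2^(-5) + 2^(-6) + 2^(-6)
= 0.125 + 0.0625 + 0.03125 + 0.015625 + 0.015625
= 0.2500
Since 0.2500 ≤ 1, prefix-free code exists


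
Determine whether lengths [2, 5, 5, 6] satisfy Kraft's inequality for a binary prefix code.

Kraft inequality: Σ 2^(-l_i) ≤ 1 for prefix-free code
Calculating: 2^(-2) + 2^(-5) + 2^(-5) + 2^(-6)
= 0.25 + 0.03125 + 0.03125 + 0.015625
= 0.3281
Since 0.3281 ≤ 1, prefix-free code exists


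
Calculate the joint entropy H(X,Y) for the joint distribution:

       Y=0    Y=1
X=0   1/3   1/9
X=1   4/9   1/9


H(X,Y) = -Σ p(x,y) log₂ p(x,y)
  p(0,0)=1/3: -0.3333 × log₂(0.3333) = 0.5283
  p(0,1)=1/9: -0.1111 × log₂(0.1111) = 0.3522
  p(1,0)=4/9: -0.4444 × log₂(0.4444) = 0.5200
  p(1,1)=1/9: -0.1111 × log₂(0.1111) = 0.3522
H(X,Y) = 1.7527 bits


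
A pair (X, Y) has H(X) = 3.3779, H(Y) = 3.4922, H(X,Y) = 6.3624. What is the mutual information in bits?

I(X;Y) = H(X) + H(Y) - H(X,Y)
I(X;Y) = 3.3779 + 3.4922 - 6.3624 = 0.5077 bits


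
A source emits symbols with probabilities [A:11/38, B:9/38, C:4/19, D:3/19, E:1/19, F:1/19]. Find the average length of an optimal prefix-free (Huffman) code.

Huffman tree construction:
Combine smallest probabilities repeatedly
Resulting codes:
  A: 11 (length 2)
  B: 01 (length 2)
  C: 00 (length 2)
  D: 101 (length 3)
  E: 1000 (length 4)
  F: 1001 (length 4)
Average length = Σ p(s) × length(s) = 2.3684 bits


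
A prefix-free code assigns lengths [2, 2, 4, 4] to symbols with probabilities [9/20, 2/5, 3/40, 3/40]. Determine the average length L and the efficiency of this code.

Average length L = Σ p_i × l_i = 2.3000 bits
Entropy H = 1.6077 bits
Efficiency η = H/L × 100% = 69.90%


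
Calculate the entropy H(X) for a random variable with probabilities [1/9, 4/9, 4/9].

H(X) = -Σ p(x) log₂ p(x)
  -1/9 × log₂(1/9) = 0.3522
  -4/9 × log₂(4/9) = 0.5200
  -4/9 × log₂(4/9) = 0.5200
H(X) = 1.3921 bits


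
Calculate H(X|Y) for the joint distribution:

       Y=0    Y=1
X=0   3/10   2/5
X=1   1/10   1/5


H(X|Y) = Σ_y p(y) H(X|Y=y)
  p(Y=0) = 2/5, H(X|Y=0) = 0.8113
  p(Y=1) = 3/5, H(X|Y=1) = 0.9183
H(X|Y) = 0.4000×0.8113 + 0.6000×0.9183 = 0.8755 bits


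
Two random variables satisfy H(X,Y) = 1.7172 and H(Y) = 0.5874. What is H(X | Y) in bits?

Chain rule: H(X,Y) = H(X|Y) + H(Y)
H(X|Y) = H(X,Y) - H(Y) = 1.7172 - 0.5874 = 1.1298 bits


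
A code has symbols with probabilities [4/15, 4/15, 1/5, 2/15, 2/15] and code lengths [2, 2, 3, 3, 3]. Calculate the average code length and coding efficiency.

Average length L = Σ p_i × l_i = 2.4667 bits
Entropy H = 2.2566 bits
Efficiency η = H/L × 100% = 91.48%


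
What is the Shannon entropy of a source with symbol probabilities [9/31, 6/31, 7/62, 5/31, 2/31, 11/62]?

H(X) = -Σ p(x) log₂ p(x)
  -9/31 × log₂(9/31) = 0.5180
  -6/31 × log₂(6/31) = 0.4586
  -7/62 × log₂(7/62) = 0.3553
  -5/31 × log₂(5/31) = 0.4246
  -2/31 × log₂(2/31) = 0.2551
  -11/62 × log₂(11/62) = 0.4426
H(X) = 2.4542 bits


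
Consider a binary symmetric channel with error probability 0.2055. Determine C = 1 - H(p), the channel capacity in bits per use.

For BSC with error probability p:
C = 1 - H(p) where H(p) is binary entropy
H(0.2055) = -0.2055 × log₂(0.2055) - 0.7945 × log₂(0.7945)
H(p) = 0.7328
C = 1 - 0.7328 = 0.2672 bits/use


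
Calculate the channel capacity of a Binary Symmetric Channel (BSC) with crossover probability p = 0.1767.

For BSC with error probability p:
C = 1 - H(p) where H(p) is binary entropy
H(0.1767) = -0.1767 × log₂(0.1767) - 0.8233 × log₂(0.8233)
H(p) = 0.6728
C = 1 - 0.6728 = 0.3272 bits/use


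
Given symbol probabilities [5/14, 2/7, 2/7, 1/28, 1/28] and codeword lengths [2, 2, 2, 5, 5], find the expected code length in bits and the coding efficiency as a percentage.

Average length L = Σ p_i × l_i = 2.2143 bits
Entropy H = 1.9067 bits
Efficiency η = H/L × 100% = 86.11%


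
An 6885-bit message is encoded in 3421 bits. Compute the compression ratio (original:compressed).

Compression ratio = Original / Compressed
= 6885 / 3421 = 2.01:1


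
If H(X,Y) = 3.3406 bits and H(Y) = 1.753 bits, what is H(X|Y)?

Chain rule: H(X,Y) = H(X|Y) + H(Y)
H(X|Y) = H(X,Y) - H(Y) = 3.3406 - 1.753 = 1.5876 bits


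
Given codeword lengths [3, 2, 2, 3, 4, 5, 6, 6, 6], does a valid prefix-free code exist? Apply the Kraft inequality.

Kraft inequality: Σ 2^(-l_i) ≤ 1 for prefix-free code
Calculating: 2^(-3) + 2^(-2) + 2^(-2) + 2^(-3) + 2^(-4) + 2^(-5) + 2^(-6) + 2^(-6) + 2^(-6)
= 0.125 + 0.25 + 0.25 + 0.125 + 0.0625 + 0.03125 + 0.015625 + 0.015625 + 0.015625
= 0.8906
Since 0.8906 ≤ 1, prefix-free code exists


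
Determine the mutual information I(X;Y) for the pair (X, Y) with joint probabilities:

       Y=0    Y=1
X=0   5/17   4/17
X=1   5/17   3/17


H(X) = 0.9975, H(Y) = 0.9774, H(X,Y) = 1.9713
I(X;Y) = H(X) + H(Y) - H(X,Y) = 0.0036 bits


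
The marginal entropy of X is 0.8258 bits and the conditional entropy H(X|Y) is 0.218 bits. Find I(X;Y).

I(X;Y) = H(X) - H(X|Y)
I(X;Y) = 0.8258 - 0.218 = 0.6078 bits


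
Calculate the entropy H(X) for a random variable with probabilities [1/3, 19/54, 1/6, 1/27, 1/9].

H(X) = -Σ p(x) log₂ p(x)
  -1/3 × log₂(1/3) = 0.5283
  -19/54 × log₂(19/54) = 0.5302
  -1/6 × log₂(1/6) = 0.4308
  -1/27 × log₂(1/27) = 0.1761
  -1/9 × log₂(1/9) = 0.3522
H(X) = 2.0177 bits


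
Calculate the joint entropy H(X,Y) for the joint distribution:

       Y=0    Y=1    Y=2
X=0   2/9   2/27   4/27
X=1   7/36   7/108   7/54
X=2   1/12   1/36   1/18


H(X,Y) = -Σ p(x,y) log₂ p(x,y)
  p(0,0)=2/9: -0.2222 × log₂(0.2222) = 0.4822
  p(0,1)=2/27: -0.0741 × log₂(0.0741) = 0.2781
  p(0,2)=4/27: -0.1481 × log₂(0.1481) = 0.4081
  p(1,0)=7/36: -0.1944 × log₂(0.1944) = 0.4594
  p(1,1)=7/108: -0.0648 × log₂(0.0648) = 0.2559
  p(1,2)=7/54: -0.1296 × log₂(0.1296) = 0.3821
  p(2,0)=1/12: -0.0833 × log₂(0.0833) = 0.2987
  p(2,1)=1/36: -0.0278 × log₂(0.0278) = 0.1436
  p(2,2)=1/18: -0.0556 × log₂(0.0556) = 0.2317
H(X,Y) = 2.9398 bits


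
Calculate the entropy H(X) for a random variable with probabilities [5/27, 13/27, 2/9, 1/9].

H(X) = -Σ p(x) log₂ p(x)
  -5/27 × log₂(5/27) = 0.4505
  -13/27 × log₂(13/27) = 0.5077
  -2/9 × log₂(2/9) = 0.4822
  -1/9 × log₂(1/9) = 0.3522
H(X) = 1.7927 bits


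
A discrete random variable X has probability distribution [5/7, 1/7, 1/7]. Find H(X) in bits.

H(X) = -Σ p(x) log₂ p(x)
  -5/7 × log₂(5/7) = 0.3467
  -1/7 × log₂(1/7) = 0.4011
  -1/7 × log₂(1/7) = 0.4011
H(X) = 1.1488 bits


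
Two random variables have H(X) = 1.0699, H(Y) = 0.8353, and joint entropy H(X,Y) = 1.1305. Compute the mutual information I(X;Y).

I(X;Y) = H(X) + H(Y) - H(X,Y)
I(X;Y) = 1.0699 + 0.8353 - 1.1305 = 0.7747 bits


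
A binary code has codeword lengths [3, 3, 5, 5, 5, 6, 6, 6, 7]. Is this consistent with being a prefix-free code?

Kraft inequality: Σ 2^(-l_i) ≤ 1 for prefix-free code
Calculating: 2^(-3) + 2^(-3) + 2^(-5) + 2^(-5) + 2^(-5) + 2^(-6) + 2^(-6) + 2^(-6) + 2^(-7)
= 0.125 + 0.125 + 0.03125 + 0.03125 + 0.03125 + 0.015625 + 0.015625 + 0.015625 + 0.0078125
= 0.3984
Since 0.3984 ≤ 1, prefix-free code exists


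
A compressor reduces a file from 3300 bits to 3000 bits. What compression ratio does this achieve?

Compression ratio = Original / Compressed
= 3300 / 3000 = 1.10:1


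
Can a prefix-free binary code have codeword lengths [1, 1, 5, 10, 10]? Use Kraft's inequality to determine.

Kraft inequality: Σ 2^(-l_i) ≤ 1 for prefix-free code
Calculating: 2^(-1) + 2^(-1) + 2^(-5) + 2^(-10) + 2^(-10)
= 0.5 + 0.5 + 0.03125 + 0.0009765625 + 0.0009765625
= 1.0332
Since 1.0332 > 1, prefix-free code does not exist


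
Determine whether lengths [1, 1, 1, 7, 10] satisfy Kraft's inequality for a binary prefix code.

Kraft inequality: Σ 2^(-l_i) ≤ 1 for prefix-free code
Calculating: 2^(-1) + 2^(-1) + 2^(-1) + 2^(-7) + 2^(-10)
= 0.5 + 0.5 + 0.5 + 0.0078125 + 0.0009765625
= 1.5088
Since 1.5088 > 1, prefix-free code does not exist


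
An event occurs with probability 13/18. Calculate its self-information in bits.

Information content I(x) = -log₂(p(x))
I = -log₂(13/18) = -log₂(0.7222)
I = 0.4695 bits


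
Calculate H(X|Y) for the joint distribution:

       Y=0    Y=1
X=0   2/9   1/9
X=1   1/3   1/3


H(X|Y) = Σ_y p(y) H(X|Y=y)
  p(Y=0) = 5/9, H(X|Y=0) = 0.9710
  p(Y=1) = 4/9, H(X|Y=1) = 0.8113
H(X|Y) = 0.5556×0.9710 + 0.4444×0.8113 = 0.9000 bits


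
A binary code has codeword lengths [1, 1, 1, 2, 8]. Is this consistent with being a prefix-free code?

Kraft inequality: Σ 2^(-l_i) ≤ 1 for prefix-free code
Calculating: 2^(-1) + 2^(-1) + 2^(-1) + 2^(-2) + 2^(-8)
= 0.5 + 0.5 + 0.5 + 0.25 + 0.00390625
= 1.7539
Since 1.7539 > 1, prefix-free code does not exist


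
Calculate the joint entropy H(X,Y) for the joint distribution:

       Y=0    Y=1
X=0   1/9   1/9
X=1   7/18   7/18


H(X,Y) = -Σ p(x,y) log₂ p(x,y)
  p(0,0)=1/9: -0.1111 × log₂(0.1111) = 0.3522
  p(0,1)=1/9: -0.1111 × log₂(0.1111) = 0.3522
  p(1,0)=7/18: -0.3889 × log₂(0.3889) = 0.5299
  p(1,1)=7/18: -0.3889 × log₂(0.3889) = 0.5299
H(X,Y) = 1.7642 bits


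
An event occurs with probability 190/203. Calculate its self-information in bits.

Information content I(x) = -log₂(p(x))
I = -log₂(190/203) = -log₂(0.9360)
I = 0.0955 bits


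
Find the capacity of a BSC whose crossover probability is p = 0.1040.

For BSC with error probability p:
C = 1 - H(p) where H(p) is binary entropy
H(0.1040) = -0.1040 × log₂(0.1040) - 0.8960 × log₂(0.8960)
H(p) = 0.4815
C = 1 - 0.4815 = 0.5185 bits/use


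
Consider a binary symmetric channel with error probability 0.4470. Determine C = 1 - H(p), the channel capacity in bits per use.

For BSC with error probability p:
C = 1 - H(p) where H(p) is binary entropy
H(0.4470) = -0.4470 × log₂(0.4470) - 0.5530 × log₂(0.5530)
H(p) = 0.9919
C = 1 - 0.9919 = 0.0081 bits/use


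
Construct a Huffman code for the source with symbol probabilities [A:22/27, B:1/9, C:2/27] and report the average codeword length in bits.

Huffman tree construction:
Combine smallest probabilities repeatedly
Resulting codes:
  A: 1 (length 1)
  B: 01 (length 2)
  C: 00 (length 2)
Average length = Σ p(s) × length(s) = 1.1852 bits


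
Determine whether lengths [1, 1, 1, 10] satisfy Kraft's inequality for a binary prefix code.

Kraft inequality: Σ 2^(-l_i) ≤ 1 for prefix-free code
Calculating: 2^(-1) + 2^(-1) + 2^(-1) + 2^(-10)
= 0.5 + 0.5 + 0.5 + 0.0009765625
= 1.5010
Since 1.5010 > 1, prefix-free code does not exist


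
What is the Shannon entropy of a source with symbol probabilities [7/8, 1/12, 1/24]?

H(X) = -Σ p(x) log₂ p(x)
  -7/8 × log₂(7/8) = 0.1686
  -1/12 × log₂(1/12) = 0.2987
  -1/24 × log₂(1/24) = 0.1910
H(X) = 0.6584 bits


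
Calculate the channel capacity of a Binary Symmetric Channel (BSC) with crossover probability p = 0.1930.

For BSC with error probability p:
C = 1 - H(p) where H(p) is binary entropy
H(0.1930) = -0.1930 × log₂(0.1930) - 0.8070 × log₂(0.8070)
H(p) = 0.7077
C = 1 - 0.7077 = 0.2923 bits/use


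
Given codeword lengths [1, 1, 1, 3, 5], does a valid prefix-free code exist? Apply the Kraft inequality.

Kraft inequality: Σ 2^(-l_i) ≤ 1 for prefix-free code
Calculating: 2^(-1) + 2^(-1) + 2^(-1) + 2^(-3) + 2^(-5)
= 0.5 + 0.5 + 0.5 + 0.125 + 0.03125
= 1.6562
Since 1.6562 > 1, prefix-free code does not exist


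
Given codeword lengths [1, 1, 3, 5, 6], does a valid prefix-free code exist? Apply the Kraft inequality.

Kraft inequality: Σ 2^(-l_i) ≤ 1 for prefix-free code
Calculating: 2^(-1) + 2^(-1) + 2^(-3) + 2^(-5) + 2^(-6)
= 0.5 + 0.5 + 0.125 + 0.03125 + 0.015625
= 1.1719
Since 1.1719 > 1, prefix-free code does not exist


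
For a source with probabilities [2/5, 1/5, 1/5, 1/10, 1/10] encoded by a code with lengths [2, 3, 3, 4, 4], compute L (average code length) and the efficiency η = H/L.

Average length L = Σ p_i × l_i = 2.8000 bits
Entropy H = 2.1219 bits
Efficiency η = H/L × 100% = 75.78%


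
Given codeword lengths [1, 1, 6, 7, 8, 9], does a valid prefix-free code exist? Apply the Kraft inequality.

Kraft inequality: Σ 2^(-l_i) ≤ 1 for prefix-free code
Calculating: 2^(-1) + 2^(-1) + 2^(-6) + 2^(-7) + 2^(-8) + 2^(-9)
= 0.5 + 0.5 + 0.015625 + 0.0078125 + 0.00390625 + 0.001953125
= 1.0293
Since 1.0293 > 1, prefix-free code does not exist


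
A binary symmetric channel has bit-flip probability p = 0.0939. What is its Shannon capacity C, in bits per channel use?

For BSC with error probability p:
C = 1 - H(p) where H(p) is binary entropy
H(0.0939) = -0.0939 × log₂(0.0939) - 0.9061 × log₂(0.9061)
H(p) = 0.4494
C = 1 - 0.4494 = 0.5506 bits/use


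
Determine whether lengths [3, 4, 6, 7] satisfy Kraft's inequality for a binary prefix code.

Kraft inequality: Σ 2^(-l_i) ≤ 1 for prefix-free code
Calculating: 2^(-3) + 2^(-4) + 2^(-6) + 2^(-7)
= 0.125 + 0.0625 + 0.015625 + 0.0078125
= 0.2109
Since 0.2109 ≤ 1, prefix-free code exists


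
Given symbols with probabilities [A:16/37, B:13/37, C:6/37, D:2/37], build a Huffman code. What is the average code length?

Huffman tree construction:
Combine smallest probabilities repeatedly
Resulting codes:
  A: 0 (length 1)
  B: 11 (length 2)
  C: 101 (length 3)
  D: 100 (length 3)
Average length = Σ p(s) × length(s) = 1.7838 bits


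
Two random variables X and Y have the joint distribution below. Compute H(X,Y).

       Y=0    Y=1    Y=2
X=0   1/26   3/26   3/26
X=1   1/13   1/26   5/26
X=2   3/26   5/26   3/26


H(X,Y) = -Σ p(x,y) log₂ p(x,y)
  p(0,0)=1/26: -0.0385 × log₂(0.0385) = 0.1808
  p(0,1)=3/26: -0.1154 × log₂(0.1154) = 0.3595
  p(0,2)=3/26: -0.1154 × log₂(0.1154) = 0.3595
  p(1,0)=1/13: -0.0769 × log₂(0.0769) = 0.2846
  p(1,1)=1/26: -0.0385 × log₂(0.0385) = 0.1808
  p(1,2)=5/26: -0.1923 × log₂(0.1923) = 0.4574
  p(2,0)=3/26: -0.1154 × log₂(0.1154) = 0.3595
  p(2,1)=5/26: -0.1923 × log₂(0.1923) = 0.4574
  p(2,2)=3/26: -0.1154 × log₂(0.1154) = 0.3595
H(X,Y) = 2.9989 bits


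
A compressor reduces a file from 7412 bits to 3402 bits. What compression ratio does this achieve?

Compression ratio = Original / Compressed
= 7412 / 3402 = 2.18:1


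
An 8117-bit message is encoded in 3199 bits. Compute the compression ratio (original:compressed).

Compression ratio = Original / Compressed
= 8117 / 3199 = 2.54:1


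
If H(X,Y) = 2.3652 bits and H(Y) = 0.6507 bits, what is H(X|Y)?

Chain rule: H(X,Y) = H(X|Y) + H(Y)
H(X|Y) = H(X,Y) - H(Y) = 2.3652 - 0.6507 = 1.7145 bits


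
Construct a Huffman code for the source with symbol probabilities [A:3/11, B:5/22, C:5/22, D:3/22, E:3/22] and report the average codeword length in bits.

Huffman tree construction:
Combine smallest probabilities repeatedly
Resulting codes:
  A: 10 (length 2)
  B: 00 (length 2)
  C: 01 (length 2)
  D: 110 (length 3)
  E: 111 (length 3)
Average length = Σ p(s) × length(s) = 2.2727 bits


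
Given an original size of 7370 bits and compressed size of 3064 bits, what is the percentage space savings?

Space savings = (1 - Compressed/Original) × 100%
= (1 - 3064/7370) × 100%
= 58.43%


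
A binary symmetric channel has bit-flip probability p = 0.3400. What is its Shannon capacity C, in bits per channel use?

For BSC with error probability p:
C = 1 - H(p) where H(p) is binary entropy
H(0.3400) = -0.3400 × log₂(0.3400) - 0.6600 × log₂(0.6600)
H(p) = 0.9248
C = 1 - 0.9248 = 0.0752 bits/use


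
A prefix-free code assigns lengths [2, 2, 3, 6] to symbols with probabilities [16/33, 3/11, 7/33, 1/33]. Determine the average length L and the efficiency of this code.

Average length L = Σ p_i × l_i = 2.3333 bits
Entropy H = 1.6450 bits
Efficiency η = H/L × 100% = 70.50%


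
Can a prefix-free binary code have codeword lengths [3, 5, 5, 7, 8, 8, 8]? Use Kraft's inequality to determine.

Kraft inequality: Σ 2^(-l_i) ≤ 1 for prefix-free code
Calculating: 2^(-3) + 2^(-5) + 2^(-5) + 2^(-7) + 2^(-8) + 2^(-8) + 2^(-8)
= 0.125 + 0.03125 + 0.03125 + 0.0078125 + 0.00390625 + 0.00390625 + 0.00390625
= 0.2070
Since 0.2070 ≤ 1, prefix-free code exists


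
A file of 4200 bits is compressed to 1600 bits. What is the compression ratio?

Compression ratio = Original / Compressed
= 4200 / 1600 = 2.62:1


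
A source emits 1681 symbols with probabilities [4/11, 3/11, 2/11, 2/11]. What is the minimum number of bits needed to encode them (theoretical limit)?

Entropy H = 1.9363 bits/symbol
Minimum bits = H × n = 1.9363 × 1681
= 3254.85 bits


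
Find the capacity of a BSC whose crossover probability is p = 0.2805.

For BSC with error probability p:
C = 1 - H(p) where H(p) is binary entropy
H(0.2805) = -0.2805 × log₂(0.2805) - 0.7195 × log₂(0.7195)
H(p) = 0.8561
C = 1 - 0.8561 = 0.1439 bits/use


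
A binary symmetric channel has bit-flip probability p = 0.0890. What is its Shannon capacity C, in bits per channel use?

For BSC with error probability p:
C = 1 - H(p) where H(p) is binary entropy
H(0.0890) = -0.0890 × log₂(0.0890) - 0.9110 × log₂(0.9110)
H(p) = 0.4331
C = 1 - 0.4331 = 0.5669 bits/use


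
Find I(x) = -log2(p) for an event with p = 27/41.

Information content I(x) = -log₂(p(x))
I = -log₂(27/41) = -log₂(0.6585)
I = 0.6027 bits


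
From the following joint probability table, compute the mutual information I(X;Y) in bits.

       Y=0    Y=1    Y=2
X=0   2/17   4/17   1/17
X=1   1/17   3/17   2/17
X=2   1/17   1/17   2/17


H(X) = 1.5486, H(Y) = 1.5222, H(X,Y) = 2.9842
I(X;Y) = H(X) + H(Y) - H(X,Y) = 0.0865 bits


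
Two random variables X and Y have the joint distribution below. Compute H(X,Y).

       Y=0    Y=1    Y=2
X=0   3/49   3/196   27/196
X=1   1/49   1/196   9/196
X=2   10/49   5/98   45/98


H(X,Y) = -Σ p(x,y) log₂ p(x,y)
  p(0,0)=3/49: -0.0612 × log₂(0.0612) = 0.2467
  p(0,1)=3/196: -0.0153 × log₂(0.0153) = 0.0923
  p(0,2)=27/196: -0.1378 × log₂(0.1378) = 0.3940
  p(1,0)=1/49: -0.0204 × log₂(0.0204) = 0.1146
  p(1,1)=1/196: -0.0051 × log₂(0.0051) = 0.0389
  p(1,2)=9/196: -0.0459 × log₂(0.0459) = 0.2041
  p(2,0)=10/49: -0.2041 × log₂(0.2041) = 0.4679
  p(2,1)=5/98: -0.0510 × log₂(0.0510) = 0.2190
  p(2,2)=45/98: -0.4592 × log₂(0.4592) = 0.5156
H(X,Y) = 2.2930 bits


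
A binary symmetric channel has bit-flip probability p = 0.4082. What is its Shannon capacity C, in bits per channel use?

For BSC with error probability p:
C = 1 - H(p) where H(p) is binary entropy
H(0.4082) = -0.4082 × log₂(0.4082) - 0.5918 × log₂(0.5918)
H(p) = 0.9755
C = 1 - 0.9755 = 0.0245 bits/use


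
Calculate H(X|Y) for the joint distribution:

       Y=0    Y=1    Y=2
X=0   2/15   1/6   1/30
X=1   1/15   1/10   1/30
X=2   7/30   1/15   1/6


H(X|Y) = Σ_y p(y) H(X|Y=y)
  p(Y=0) = 13/30, H(X|Y=0) = 1.4196
  p(Y=1) = 1/3, H(X|Y=1) = 1.4855
  p(Y=2) = 7/30, H(X|Y=2) = 1.1488
H(X|Y) = 0.4333×1.4196 + 0.3333×1.4855 + 0.2333×1.1488 = 1.3784 bits


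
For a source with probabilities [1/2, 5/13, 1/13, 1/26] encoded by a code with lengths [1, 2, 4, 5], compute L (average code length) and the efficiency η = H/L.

Average length L = Σ p_i × l_i = 1.7692 bits
Entropy H = 1.4956 bits
Efficiency η = H/L × 100% = 84.54%


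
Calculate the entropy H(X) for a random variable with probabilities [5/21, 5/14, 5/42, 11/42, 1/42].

H(X) = -Σ p(x) log₂ p(x)
  -5/21 × log₂(5/21) = 0.4929
  -5/14 × log₂(5/14) = 0.5305
  -5/42 × log₂(5/42) = 0.3655
  -11/42 × log₂(11/42) = 0.5062
  -1/42 × log₂(1/42) = 0.1284
H(X) = 2.0236 bits


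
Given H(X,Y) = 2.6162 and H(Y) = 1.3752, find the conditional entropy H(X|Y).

Chain rule: H(X,Y) = H(X|Y) + H(Y)
H(X|Y) = H(X,Y) - H(Y) = 2.6162 - 1.3752 = 1.241 bits


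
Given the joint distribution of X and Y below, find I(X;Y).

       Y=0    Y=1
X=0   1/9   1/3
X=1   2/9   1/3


H(X) = 0.9911, H(Y) = 0.9183, H(X,Y) = 1.8911
I(X;Y) = H(X) + H(Y) - H(X,Y) = 0.0183 bits


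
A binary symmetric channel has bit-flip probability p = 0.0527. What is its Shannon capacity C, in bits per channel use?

For BSC with error probability p:
C = 1 - H(p) where H(p) is binary entropy
H(0.0527) = -0.0527 × log₂(0.0527) - 0.9473 × log₂(0.9473)
H(p) = 0.2978
C = 1 - 0.2978 = 0.7022 bits/use


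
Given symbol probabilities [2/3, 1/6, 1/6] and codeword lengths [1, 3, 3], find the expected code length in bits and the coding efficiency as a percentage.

Average length L = Σ p_i × l_i = 1.6667 bits
Entropy H = 1.2516 bits
Efficiency η = H/L × 100% = 75.10%


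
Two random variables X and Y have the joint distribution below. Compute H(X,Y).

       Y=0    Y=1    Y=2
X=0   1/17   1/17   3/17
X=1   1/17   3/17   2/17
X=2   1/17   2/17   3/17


H(X,Y) = -Σ p(x,y) log₂ p(x,y)
  p(0,0)=1/17: -0.0588 × log₂(0.0588) = 0.2404
  p(0,1)=1/17: -0.0588 × log₂(0.0588) = 0.2404
  p(0,2)=3/17: -0.1765 × log₂(0.1765) = 0.4416
  p(1,0)=1/17: -0.0588 × log₂(0.0588) = 0.2404
  p(1,1)=3/17: -0.1765 × log₂(0.1765) = 0.4416
  p(1,2)=2/17: -0.1176 × log₂(0.1176) = 0.3632
  p(2,0)=1/17: -0.0588 × log₂(0.0588) = 0.2404
  p(2,1)=2/17: -0.1176 × log₂(0.1176) = 0.3632
  p(2,2)=3/17: -0.1765 × log₂(0.1765) = 0.4416
H(X,Y) = 3.0131 bits


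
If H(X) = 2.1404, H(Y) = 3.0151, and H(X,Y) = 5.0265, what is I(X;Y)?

I(X;Y) = H(X) + H(Y) - H(X,Y)
I(X;Y) = 2.1404 + 3.0151 - 5.0265 = 0.129 bits


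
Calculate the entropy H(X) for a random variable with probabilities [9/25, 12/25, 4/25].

H(X) = -Σ p(x) log₂ p(x)
  -9/25 × log₂(9/25) = 0.5306
  -12/25 × log₂(12/25) = 0.5083
  -4/25 × log₂(4/25) = 0.4230
H(X) = 1.4619 bits


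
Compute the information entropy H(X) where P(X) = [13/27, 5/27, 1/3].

H(X) = -Σ p(x) log₂ p(x)
  -13/27 × log₂(13/27) = 0.5077
  -5/27 × log₂(5/27) = 0.4505
  -1/3 × log₂(1/3) = 0.5283
H(X) = 1.4866 bits


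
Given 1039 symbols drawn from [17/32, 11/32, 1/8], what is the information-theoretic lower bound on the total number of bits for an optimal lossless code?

Entropy H = 1.3894 bits/symbol
Minimum bits = H × n = 1.3894 × 1039
= 1443.54 bits


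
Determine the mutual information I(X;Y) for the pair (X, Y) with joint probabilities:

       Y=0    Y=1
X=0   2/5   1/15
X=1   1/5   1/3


H(X) = 0.9968, H(Y) = 0.9710, H(X,Y) = 1.7819
I(X;Y) = H(X) + H(Y) - H(X,Y) = 0.1858 bits


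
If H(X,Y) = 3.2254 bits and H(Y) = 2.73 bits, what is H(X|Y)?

Chain rule: H(X,Y) = H(X|Y) + H(Y)
H(X|Y) = H(X,Y) - H(Y) = 3.2254 - 2.73 = 0.4954 bits


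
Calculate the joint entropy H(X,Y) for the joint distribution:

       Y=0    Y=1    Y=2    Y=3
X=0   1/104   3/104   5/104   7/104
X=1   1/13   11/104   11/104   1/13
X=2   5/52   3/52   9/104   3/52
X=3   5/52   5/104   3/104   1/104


H(X,Y) = -Σ p(x,y) log₂ p(x,y)
  p(0,0)=1/104: -0.0096 × log₂(0.0096) = 0.0644
  p(0,1)=3/104: -0.0288 × log₂(0.0288) = 0.1476
  p(0,2)=5/104: -0.0481 × log₂(0.0481) = 0.2105
  p(0,3)=7/104: -0.0673 × log₂(0.0673) = 0.2620
  p(1,0)=1/13: -0.0769 × log₂(0.0769) = 0.2846
  p(1,1)=11/104: -0.1058 × log₂(0.1058) = 0.3428
  p(1,2)=11/104: -0.1058 × log₂(0.1058) = 0.3428
  p(1,3)=1/13: -0.0769 × log₂(0.0769) = 0.2846
  p(2,0)=5/52: -0.0962 × log₂(0.0962) = 0.3249
  p(2,1)=3/52: -0.0577 × log₂(0.0577) = 0.2374
  p(2,2)=9/104: -0.0865 × log₂(0.0865) = 0.3055
  p(2,3)=3/52: -0.0577 × log₂(0.0577) = 0.2374
  p(3,0)=5/52: -0.0962 × log₂(0.0962) = 0.3249
  p(3,1)=5/104: -0.0481 × log₂(0.0481) = 0.2105
  p(3,2)=3/104: -0.0288 × log₂(0.0288) = 0.1476
  p(3,3)=1/104: -0.0096 × log₂(0.0096) = 0.0644
H(X,Y) = 3.7920 bits


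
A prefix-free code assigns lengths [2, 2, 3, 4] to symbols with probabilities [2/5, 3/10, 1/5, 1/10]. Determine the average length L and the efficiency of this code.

Average length L = Σ p_i × l_i = 2.4000 bits
Entropy H = 1.8464 bits
Efficiency η = H/L × 100% = 76.93%


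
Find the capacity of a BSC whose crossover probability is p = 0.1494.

For BSC with error probability p:
C = 1 - H(p) where H(p) is binary entropy
H(0.1494) = -0.1494 × log₂(0.1494) - 0.8506 × log₂(0.8506)
H(p) = 0.6083
C = 1 - 0.6083 = 0.3917 bits/use


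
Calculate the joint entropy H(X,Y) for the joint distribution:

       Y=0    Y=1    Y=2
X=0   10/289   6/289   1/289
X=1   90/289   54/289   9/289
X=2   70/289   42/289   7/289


H(X,Y) = -Σ p(x,y) log₂ p(x,y)
  p(0,0)=10/289: -0.0346 × log₂(0.0346) = 0.1679
  p(0,1)=6/289: -0.0208 × log₂(0.0208) = 0.1161
  p(0,2)=1/289: -0.0035 × log₂(0.0035) = 0.0283
  p(1,0)=90/289: -0.3114 × log₂(0.3114) = 0.5241
  p(1,1)=54/289: -0.1869 × log₂(0.1869) = 0.4522
  p(1,2)=9/289: -0.0311 × log₂(0.0311) = 0.1559
  p(2,0)=70/289: -0.2422 × log₂(0.2422) = 0.4955
  p(2,1)=42/289: -0.1453 × log₂(0.1453) = 0.4044
  p(2,2)=7/289: -0.0242 × log₂(0.0242) = 0.1300
H(X,Y) = 2.4743 bits


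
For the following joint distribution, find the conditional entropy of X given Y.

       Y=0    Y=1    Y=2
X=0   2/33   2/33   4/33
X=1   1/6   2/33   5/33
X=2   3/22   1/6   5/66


H(X|Y) = Σ_y p(y) H(X|Y=y)
  p(Y=0) = 4/11, H(X|Y=0) = 1.4773
  p(Y=1) = 19/66, H(X|Y=1) = 1.4030
  p(Y=2) = 23/66, H(X|Y=2) = 1.5310
H(X|Y) = 0.3636×1.4773 + 0.2879×1.4030 + 0.3485×1.5310 = 1.4746 bits


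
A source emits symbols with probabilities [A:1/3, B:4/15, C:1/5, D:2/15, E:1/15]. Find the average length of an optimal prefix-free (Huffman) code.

Huffman tree construction:
Combine smallest probabilities repeatedly
Resulting codes:
  A: 11 (length 2)
  B: 10 (length 2)
  C: 00 (length 2)
  D: 011 (length 3)
  E: 010 (length 3)
Average length = Σ p(s) × length(s) = 2.2000 bits


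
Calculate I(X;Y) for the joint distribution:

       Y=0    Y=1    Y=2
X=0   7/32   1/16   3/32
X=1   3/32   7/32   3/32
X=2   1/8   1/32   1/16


H(X) = 1.5382, H(Y) = 1.5462, H(X,Y) = 2.9510
I(X;Y) = H(X) + H(Y) - H(X,Y) = 0.1334 bits


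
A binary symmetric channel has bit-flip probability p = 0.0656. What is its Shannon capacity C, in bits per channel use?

For BSC with error probability p:
C = 1 - H(p) where H(p) is binary entropy
H(0.0656) = -0.0656 × log₂(0.0656) - 0.9344 × log₂(0.9344)
H(p) = 0.3493
C = 1 - 0.3493 = 0.6507 bits/use


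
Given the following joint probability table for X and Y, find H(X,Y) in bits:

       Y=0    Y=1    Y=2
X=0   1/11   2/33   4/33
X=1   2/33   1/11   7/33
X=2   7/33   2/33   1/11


H(X,Y) = -Σ p(x,y) log₂ p(x,y)
  p(0,0)=1/11: -0.0909 × log₂(0.0909) = 0.3145
  p(0,1)=2/33: -0.0606 × log₂(0.0606) = 0.2451
  p(0,2)=4/33: -0.1212 × log₂(0.1212) = 0.3690
  p(1,0)=2/33: -0.0606 × log₂(0.0606) = 0.2451
  p(1,1)=1/11: -0.0909 × log₂(0.0909) = 0.3145
  p(1,2)=7/33: -0.2121 × log₂(0.2121) = 0.4745
  p(2,0)=7/33: -0.2121 × log₂(0.2121) = 0.4745
  p(2,1)=2/33: -0.0606 × log₂(0.0606) = 0.2451
  p(2,2)=1/11: -0.0909 × log₂(0.0909) = 0.3145
H(X,Y) = 2.9969 bits


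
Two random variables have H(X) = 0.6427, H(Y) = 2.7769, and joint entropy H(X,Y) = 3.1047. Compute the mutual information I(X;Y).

I(X;Y) = H(X) + H(Y) - H(X,Y)
I(X;Y) = 0.6427 + 2.7769 - 3.1047 = 0.3149 bits


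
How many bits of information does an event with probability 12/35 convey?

Information content I(x) = -log₂(p(x))
I = -log₂(12/35) = -log₂(0.3429)
I = 1.5443 bits


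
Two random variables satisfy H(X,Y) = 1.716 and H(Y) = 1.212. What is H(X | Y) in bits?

Chain rule: H(X,Y) = H(X|Y) + H(Y)
H(X|Y) = H(X,Y) - H(Y) = 1.716 - 1.212 = 0.504 bits


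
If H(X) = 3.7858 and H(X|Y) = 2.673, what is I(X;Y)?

I(X;Y) = H(X) - H(X|Y)
I(X;Y) = 3.7858 - 2.673 = 1.1128 bits


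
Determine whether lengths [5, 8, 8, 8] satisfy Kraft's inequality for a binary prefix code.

Kraft inequality: Σ 2^(-l_i) ≤ 1 for prefix-free code
Calculating: 2^(-5) + 2^(-8) + 2^(-8) + 2^(-8)
= 0.03125 + 0.00390625 + 0.00390625 + 0.00390625
= 0.0430
Since 0.0430 ≤ 1, prefix-free code exists


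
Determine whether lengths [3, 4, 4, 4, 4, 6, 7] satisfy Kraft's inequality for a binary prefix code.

Kraft inequality: Σ 2^(-l_i) ≤ 1 for prefix-free code
Calculating: 2^(-3) + 2^(-4) + 2^(-4) + 2^(-4) + 2^(-4) + 2^(-6) + 2^(-7)
= 0.125 + 0.0625 + 0.0625 + 0.0625 + 0.0625 + 0.015625 + 0.0078125
= 0.3984
Since 0.3984 ≤ 1, prefix-free code exists


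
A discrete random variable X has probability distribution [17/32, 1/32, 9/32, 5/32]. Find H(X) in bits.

H(X) = -Σ p(x) log₂ p(x)
  -17/32 × log₂(17/32) = 0.4848
  -1/32 × log₂(1/32) = 0.1562
  -9/32 × log₂(9/32) = 0.5147
  -5/32 × log₂(5/32) = 0.4184
H(X) = 1.5742 bits


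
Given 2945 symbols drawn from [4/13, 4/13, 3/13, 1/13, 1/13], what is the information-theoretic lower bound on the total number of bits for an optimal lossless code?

Entropy H = 2.1039 bits/symbol
Minimum bits = H × n = 2.1039 × 2945
= 6196.01 bits


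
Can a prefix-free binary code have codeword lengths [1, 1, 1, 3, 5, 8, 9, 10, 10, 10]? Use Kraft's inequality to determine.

Kraft inequality: Σ 2^(-l_i) ≤ 1 for prefix-free code
Calculating: 2^(-1) + 2^(-1) + 2^(-1) + 2^(-3) + 2^(-5) + 2^(-8) + 2^(-9) + 2^(-10) + 2^(-10) + 2^(-10)
= 0.5 + 0.5 + 0.5 + 0.125 + 0.03125 + 0.00390625 + 0.001953125 + 0.0009765625 + 0.0009765625 + 0.0009765625
= 1.6650
Since 1.6650 > 1, prefix-free code does not exist


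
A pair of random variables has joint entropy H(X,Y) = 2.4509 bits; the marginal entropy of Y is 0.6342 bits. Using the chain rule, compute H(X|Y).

Chain rule: H(X,Y) = H(X|Y) + H(Y)
H(X|Y) = H(X,Y) - H(Y) = 2.4509 - 0.6342 = 1.8167 bits


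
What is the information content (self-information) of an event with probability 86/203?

Information content I(x) = -log₂(p(x))
I = -log₂(86/203) = -log₂(0.4236)
I = 1.2391 bits


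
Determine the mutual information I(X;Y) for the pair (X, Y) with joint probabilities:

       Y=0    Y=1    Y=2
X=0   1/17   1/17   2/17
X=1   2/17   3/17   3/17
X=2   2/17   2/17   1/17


H(X) = 1.5222, H(Y) = 1.5799, H(X,Y) = 3.0575
I(X;Y) = H(X) + H(Y) - H(X,Y) = 0.0446 bits


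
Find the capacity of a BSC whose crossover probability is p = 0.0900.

For BSC with error probability p:
C = 1 - H(p) where H(p) is binary entropy
H(0.0900) = -0.0900 × log₂(0.0900) - 0.9100 × log₂(0.9100)
H(p) = 0.4365
C = 1 - 0.4365 = 0.5635 bits/use


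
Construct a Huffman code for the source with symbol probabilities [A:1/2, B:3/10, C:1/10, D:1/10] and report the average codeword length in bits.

Huffman tree construction:
Combine smallest probabilities repeatedly
Resulting codes:
  A: 0 (length 1)
  B: 11 (length 2)
  C: 100 (length 3)
  D: 101 (length 3)
Average length = Σ p(s) × length(s) = 1.7000 bits


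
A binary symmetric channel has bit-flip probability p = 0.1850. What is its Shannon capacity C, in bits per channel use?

For BSC with error probability p:
C = 1 - H(p) where H(p) is binary entropy
H(0.1850) = -0.1850 × log₂(0.1850) - 0.8150 × log₂(0.8150)
H(p) = 0.6909
C = 1 - 0.6909 = 0.3091 bits/use


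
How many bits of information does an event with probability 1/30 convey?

Information content I(x) = -log₂(p(x))
I = -log₂(1/30) = -log₂(0.0333)
I = 4.9069 bits


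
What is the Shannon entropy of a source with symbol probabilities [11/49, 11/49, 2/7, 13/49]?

H(X) = -Σ p(x) log₂ p(x)
  -11/49 × log₂(11/49) = 0.4838
  -11/49 × log₂(11/49) = 0.4838
  -2/7 × log₂(2/7) = 0.5164
  -13/49 × log₂(13/49) = 0.5079
H(X) = 1.9919 bits


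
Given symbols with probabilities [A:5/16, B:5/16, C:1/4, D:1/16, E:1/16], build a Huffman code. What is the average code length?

Huffman tree construction:
Combine smallest probabilities repeatedly
Resulting codes:
  A: 10 (length 2)
  B: 11 (length 2)
  C: 01 (length 2)
  D: 000 (length 3)
  E: 001 (length 3)
Average length = Σ p(s) × length(s) = 2.1250 bits


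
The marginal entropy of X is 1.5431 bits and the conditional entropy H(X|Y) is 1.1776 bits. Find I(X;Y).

I(X;Y) = H(X) - H(X|Y)
I(X;Y) = 1.5431 - 1.1776 = 0.3655 bits


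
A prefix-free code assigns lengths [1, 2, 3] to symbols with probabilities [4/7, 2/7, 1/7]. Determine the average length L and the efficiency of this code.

Average length L = Σ p_i × l_i = 1.5714 bits
Entropy H = 1.3788 bits
Efficiency η = H/L × 100% = 87.74%


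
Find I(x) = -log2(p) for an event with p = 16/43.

Information content I(x) = -log₂(p(x))
I = -log₂(16/43) = -log₂(0.3721)
I = 1.4263 bits


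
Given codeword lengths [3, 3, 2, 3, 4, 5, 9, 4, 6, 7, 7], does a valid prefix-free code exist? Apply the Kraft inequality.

Kraft inequality: Σ 2^(-l_i) ≤ 1 for prefix-free code
Calculating: 2^(-3) + 2^(-3) + 2^(-2) + 2^(-3) + 2^(-4) + 2^(-5) + 2^(-9) + 2^(-4) + 2^(-6) + 2^(-7) + 2^(-7)
= 0.125 + 0.125 + 0.25 + 0.125 + 0.0625 + 0.03125 + 0.001953125 + 0.0625 + 0.015625 + 0.0078125 + 0.0078125
= 0.8145
Since 0.8145 ≤ 1, prefix-free code exists


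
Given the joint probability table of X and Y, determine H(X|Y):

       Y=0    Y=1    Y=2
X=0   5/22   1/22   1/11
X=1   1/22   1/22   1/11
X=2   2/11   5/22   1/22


H(X|Y) = Σ_y p(y) H(X|Y=y)
  p(Y=0) = 5/11, H(X|Y=0) = 1.3610
  p(Y=1) = 7/22, H(X|Y=1) = 1.1488
  p(Y=2) = 5/22, H(X|Y=2) = 1.5219
H(X|Y) = 0.4545×1.3610 + 0.3182×1.1488 + 0.2273×1.5219 = 1.3301 bits


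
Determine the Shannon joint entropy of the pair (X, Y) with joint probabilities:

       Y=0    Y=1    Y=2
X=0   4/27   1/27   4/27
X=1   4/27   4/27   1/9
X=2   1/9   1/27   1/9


H(X,Y) = -Σ p(x,y) log₂ p(x,y)
  p(0,0)=4/27: -0.1481 × log₂(0.1481) = 0.4081
  p(0,1)=1/27: -0.0370 × log₂(0.0370) = 0.1761
  p(0,2)=4/27: -0.1481 × log₂(0.1481) = 0.4081
  p(1,0)=4/27: -0.1481 × log₂(0.1481) = 0.4081
  p(1,1)=4/27: -0.1481 × log₂(0.1481) = 0.4081
  p(1,2)=1/9: -0.1111 × log₂(0.1111) = 0.3522
  p(2,0)=1/9: -0.1111 × log₂(0.1111) = 0.3522
  p(2,1)=1/27: -0.0370 × log₂(0.0370) = 0.1761
  p(2,2)=1/9: -0.1111 × log₂(0.1111) = 0.3522
H(X,Y) = 3.0414 bits


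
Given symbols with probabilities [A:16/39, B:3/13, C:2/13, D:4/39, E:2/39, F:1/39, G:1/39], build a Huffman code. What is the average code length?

Huffman tree construction:
Combine smallest probabilities repeatedly
Resulting codes:
  A: 0 (length 1)
  B: 10 (length 2)
  C: 110 (length 3)
  D: 1110 (length 4)
  E: 11110 (length 5)
  F: 111110 (length 6)
  G: 111111 (length 6)
Average length = Σ p(s) × length(s) = 2.3077 bits
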